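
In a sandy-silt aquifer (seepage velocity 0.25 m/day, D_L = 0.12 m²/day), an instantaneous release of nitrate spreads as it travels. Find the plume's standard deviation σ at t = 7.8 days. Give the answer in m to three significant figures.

Dispersive spreading gives a Gaussian with σ² = 2Dt; advection only shifts the center.
σ = √(2 × 0.12 × 7.8) = 1.37 m.

1.37 m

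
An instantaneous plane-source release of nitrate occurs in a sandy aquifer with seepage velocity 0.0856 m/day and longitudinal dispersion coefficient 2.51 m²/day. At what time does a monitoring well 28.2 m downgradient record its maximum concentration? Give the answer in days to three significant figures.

133 days

For the 1D instantaneous-source solution, setting ∂C/∂t = 0 at fixed x gives v²t² + 2Dt − x² = 0, so t = (√(D² + v²x²) − D)/v².
√(D² + v²x²) = √(2.51² + 0.0856² × 28.2²) = 3.482; v² = 0.00732736.
t = (3.482 − 2.51)/0.00732736 = 133 days (vs. the pure-advection estimate x/v = 329 d).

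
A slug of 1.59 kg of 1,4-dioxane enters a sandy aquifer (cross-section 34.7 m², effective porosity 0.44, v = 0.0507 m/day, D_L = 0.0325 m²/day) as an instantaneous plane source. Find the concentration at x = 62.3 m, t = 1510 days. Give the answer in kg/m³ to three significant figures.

For an instantaneous plane source, C(x,t) = M/(n_e·A·√(4πDt)) · exp(−(x−vt)²/(4Dt)), with n_e·A the pore (flow) area.
Plume center vt = 0.0507 × 1510 = 76.557 m, so the well at 62.3 m is 14.257 m upgradient of the peak.
√(4πDt) = 24.83 m, giving peak height M/(n_e·A·√(4πDt)) = 1.59/(0.44 × 34.7 × 24.83) = 0.004194 kg/m³.
(x−vt)²/(4Dt) = (-14.257)²/(4 × 0.0325 × 1510) = 1.035; exp(−1.035) = 0.3552.
C = 0.004194 × 0.3552 = 0.00149 kg/m³.

0.00149 kg/m³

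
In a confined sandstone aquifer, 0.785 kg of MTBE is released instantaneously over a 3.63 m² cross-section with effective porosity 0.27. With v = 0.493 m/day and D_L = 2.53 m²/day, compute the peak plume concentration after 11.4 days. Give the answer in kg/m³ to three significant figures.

The peak of an instantaneous 1D plume sits at x = vt; there the Gaussian factor is 1 and C_max = M/(n_e·A·√(4πDt)), where n_e·A is the pore area the mass is dissolved in.
√(4πDt) = √(4π × 2.53 × 11.4) = 19.04 m, so C_max = 0.785/(0.27 × 3.63 × 19.04) = 0.0421 kg/m³.

0.0421 kg/m³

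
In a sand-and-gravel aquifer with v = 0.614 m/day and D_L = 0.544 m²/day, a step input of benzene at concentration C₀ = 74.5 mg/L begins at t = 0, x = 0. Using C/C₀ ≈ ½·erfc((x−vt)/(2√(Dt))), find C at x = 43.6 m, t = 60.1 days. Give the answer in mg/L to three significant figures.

15.2 mg/L

For a continuous step input, C/C₀ ≈ ½·erfc((x−vt)/(2√(Dt))).
vt = 0.614 × 60.1 = 36.9014 m and 2√(Dt) = 2√(0.544 × 60.1) = 11.44 m.
Argument (x−vt)/(2√(Dt)) = (43.6 − 36.9014)/11.44 = 0.5855; ½·erfc(0.5855) = 0.2038.
C = 74.5 × 0.2038 = 15.2 mg/L.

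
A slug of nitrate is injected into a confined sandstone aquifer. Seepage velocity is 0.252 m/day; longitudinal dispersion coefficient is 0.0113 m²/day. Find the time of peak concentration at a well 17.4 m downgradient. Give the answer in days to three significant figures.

68.9 days

For the 1D instantaneous-source solution, setting ∂C/∂t = 0 at fixed x gives v²t² + 2Dt − x² = 0, so t = (√(D² + v²x²) − D)/v².
√(D² + v²x²) = √(0.0113² + 0.252² × 17.4²) = 4.385; v² = 0.063504.
t = (4.385 − 0.0113)/0.063504 = 68.9 days (vs. the pure-advection estimate x/v = 69.0 d).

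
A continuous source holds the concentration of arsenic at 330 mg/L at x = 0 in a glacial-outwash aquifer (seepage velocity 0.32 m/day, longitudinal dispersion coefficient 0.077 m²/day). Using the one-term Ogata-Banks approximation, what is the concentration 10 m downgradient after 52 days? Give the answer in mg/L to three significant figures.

For a continuous step input, C/C₀ ≈ ½·erfc((x−vt)/(2√(Dt))).
vt = 0.32 × 52 = 16.64 m and 2√(Dt) = 2√(0.077 × 52) = 4.002 m.
Argument (x−vt)/(2√(Dt)) = (10 − 16.64)/4.002 = -1.659; ½·erfc(-1.659) = 0.9905.
C = 330 × 0.9905 = 327 mg/L.

327 mg/L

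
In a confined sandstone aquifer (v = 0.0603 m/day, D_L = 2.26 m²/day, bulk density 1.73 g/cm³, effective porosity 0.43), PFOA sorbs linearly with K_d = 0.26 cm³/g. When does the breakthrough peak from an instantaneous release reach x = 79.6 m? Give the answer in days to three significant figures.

1710 days

Retardation factor R = 1 + ρ_b·K_d/n = 1 + 1.73 × 0.26/0.43 = 2.046.
Sorption retards both mechanisms: v_R = v/R = 0.02947 m/day, D_R = D/R = 1.105 m²/day.
Peak time from v_R²t² + 2D_R t − x² = 0: t = (√(D_R² + v_R²x²) − D_R)/v_R².
√(D_R² + v_R²x²) = √(1.105² + 0.02947² × 79.6²) = 2.593; v_R² = 0.0008685.
t = (2.593 − 1.105)/0.0008685 = 1710 days.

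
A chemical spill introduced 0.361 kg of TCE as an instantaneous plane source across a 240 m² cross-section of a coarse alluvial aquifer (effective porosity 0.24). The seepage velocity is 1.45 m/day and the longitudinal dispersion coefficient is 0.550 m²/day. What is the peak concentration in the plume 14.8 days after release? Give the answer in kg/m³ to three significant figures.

The peak of an instantaneous 1D plume sits at x = vt; there the Gaussian factor is 1 and C_max = M/(n_e·A·√(4πDt)), where n_e·A is the pore area the mass is dissolved in.
√(4πDt) = √(4π × 0.550 × 14.8) = 10.11 m, so C_max = 0.361/(0.24 × 240 × 10.11) = 0.000620 kg/m³.

0.000620 kg/m³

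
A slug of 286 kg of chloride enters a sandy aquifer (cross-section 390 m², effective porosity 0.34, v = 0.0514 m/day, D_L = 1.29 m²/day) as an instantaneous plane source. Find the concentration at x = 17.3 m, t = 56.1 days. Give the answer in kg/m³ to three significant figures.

For an instantaneous plane source, C(x,t) = M/(n_e·A·√(4πDt)) · exp(−(x−vt)²/(4Dt)), with n_e·A the pore (flow) area.
Plume center vt = 0.0514 × 56.1 = 2.88354 m, so the well at 17.3 m is 14.41646 m downgradient of the peak.
√(4πDt) = 30.16 m, giving peak height M/(n_e·A·√(4πDt)) = 286/(0.34 × 390 × 30.16) = 0.07151 kg/m³.
(x−vt)²/(4Dt) = (14.41646)²/(4 × 1.29 × 56.1) = 0.7180; exp(−0.7180) = 0.4877.
C = 0.07151 × 0.4877 = 0.0349 kg/m³.

0.0349 kg/m³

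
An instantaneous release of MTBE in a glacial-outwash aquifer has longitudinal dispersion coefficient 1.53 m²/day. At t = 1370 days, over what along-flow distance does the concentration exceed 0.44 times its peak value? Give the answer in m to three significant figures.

The plume is Gaussian with σ = √(2Dt) = √(2 × 1.53 × 1370) = 64.75 m.
C/C_peak = exp(−Δx²/(2σ²)) = 0.44 ⇒ Δx = σ·√(−2 ln 0.44) = 64.75 × 1.281 = 82.94 m.
Width = 2Δx = 166 m.

166 m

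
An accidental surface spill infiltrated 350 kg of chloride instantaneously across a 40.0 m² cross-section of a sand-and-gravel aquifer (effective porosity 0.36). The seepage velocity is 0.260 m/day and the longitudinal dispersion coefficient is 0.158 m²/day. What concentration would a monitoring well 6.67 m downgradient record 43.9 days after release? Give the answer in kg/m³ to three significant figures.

For an instantaneous plane source, C(x,t) = M/(n_e·A·√(4πDt)) · exp(−(x−vt)²/(4Dt)), with n_e·A the pore (flow) area.
Plume center vt = 0.260 × 43.9 = 11.414 m, so the well at 6.67 m is 4.744 m upgradient of the peak.
√(4πDt) = 9.336 m, giving peak height M/(n_e·A·√(4πDt)) = 350/(0.36 × 40.0 × 9.336) = 2.603 kg/m³.
(x−vt)²/(4Dt) = (-4.744)²/(4 × 0.158 × 43.9) = 0.8112; exp(−0.8112) = 0.4443.
C = 2.603 × 0.4443 = 1.16 kg/m³.

1.16 kg/m³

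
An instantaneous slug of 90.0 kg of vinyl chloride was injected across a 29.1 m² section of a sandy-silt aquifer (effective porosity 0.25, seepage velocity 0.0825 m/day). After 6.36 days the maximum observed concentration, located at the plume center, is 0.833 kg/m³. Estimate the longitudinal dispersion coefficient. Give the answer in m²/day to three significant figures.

2.76 m²/day

At the plume center C_max = M/(n_e·A·√(4πDt)), so D = M²/(4πt·(n_e·A·C_max)²).
n_e·A·C_max = 0.25 × 29.1 × 0.833 = 6.060 kg/m.
D = 90.0²/(4π × 6.36 × 6.060²) = 2.76 m²/day.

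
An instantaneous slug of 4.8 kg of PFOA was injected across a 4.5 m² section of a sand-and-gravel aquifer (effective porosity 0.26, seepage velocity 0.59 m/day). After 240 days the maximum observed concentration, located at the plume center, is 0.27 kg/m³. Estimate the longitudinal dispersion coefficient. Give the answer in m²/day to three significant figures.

At the plume center C_max = M/(n_e·A·√(4πDt)), so D = M²/(4πt·(n_e·A·C_max)²).
n_e·A·C_max = 0.26 × 4.5 × 0.27 = 0.3159 kg/m.
D = 4.8²/(4π × 240 × 0.3159²) = 0.0766 m²/day.

0.0766 m²/day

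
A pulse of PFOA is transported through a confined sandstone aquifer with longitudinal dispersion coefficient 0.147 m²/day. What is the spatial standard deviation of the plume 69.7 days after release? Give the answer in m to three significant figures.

Dispersive spreading gives a Gaussian with σ² = 2Dt; advection only shifts the center.
σ = √(2 × 0.147 × 69.7) = 4.53 m.

4.53 m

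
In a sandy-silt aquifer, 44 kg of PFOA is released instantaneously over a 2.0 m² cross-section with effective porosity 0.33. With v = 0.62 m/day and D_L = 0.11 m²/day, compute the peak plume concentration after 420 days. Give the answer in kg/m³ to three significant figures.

2.77 kg/m³

The peak of an instantaneous 1D plume sits at x = vt; there the Gaussian factor is 1 and C_max = M/(n_e·A·√(4πDt)), where n_e·A is the pore area the mass is dissolved in.
√(4πDt) = √(4π × 0.11 × 420) = 24.09 m, so C_max = 44/(0.33 × 2.0 × 24.09) = 2.77 kg/m³.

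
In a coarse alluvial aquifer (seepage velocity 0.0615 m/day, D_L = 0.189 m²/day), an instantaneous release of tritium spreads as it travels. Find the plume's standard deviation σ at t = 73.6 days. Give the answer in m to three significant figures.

5.27 m

Dispersive spreading gives a Gaussian with σ² = 2Dt; advection only shifts the center.
σ = √(2 × 0.189 × 73.6) = 5.27 m.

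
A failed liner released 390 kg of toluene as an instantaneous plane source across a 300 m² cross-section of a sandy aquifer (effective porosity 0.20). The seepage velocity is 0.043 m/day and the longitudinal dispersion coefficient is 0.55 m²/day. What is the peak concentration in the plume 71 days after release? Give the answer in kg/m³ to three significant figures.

0.293 kg/m³

The peak of an instantaneous 1D plume sits at x = vt; there the Gaussian factor is 1 and C_max = M/(n_e·A·√(4πDt)), where n_e·A is the pore area the mass is dissolved in.
√(4πDt) = √(4π × 0.55 × 71) = 22.15 m, so C_max = 390/(0.20 × 300 × 22.15) = 0.293 kg/m³.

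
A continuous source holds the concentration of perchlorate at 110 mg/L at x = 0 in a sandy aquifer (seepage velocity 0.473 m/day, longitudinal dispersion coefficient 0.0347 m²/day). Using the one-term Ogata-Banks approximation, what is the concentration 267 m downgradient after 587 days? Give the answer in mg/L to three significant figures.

For a continuous step input, C/C₀ ≈ ½·erfc((x−vt)/(2√(Dt))).
vt = 0.473 × 587 = 277.651 m and 2√(Dt) = 2√(0.0347 × 587) = 9.026 m.
Argument (x−vt)/(2√(Dt)) = (267 − 277.651)/9.026 = -1.180; ½·erfc(-1.180) = 0.9524.
C = 110 × 0.9524 = 105 mg/L.

105 mg/L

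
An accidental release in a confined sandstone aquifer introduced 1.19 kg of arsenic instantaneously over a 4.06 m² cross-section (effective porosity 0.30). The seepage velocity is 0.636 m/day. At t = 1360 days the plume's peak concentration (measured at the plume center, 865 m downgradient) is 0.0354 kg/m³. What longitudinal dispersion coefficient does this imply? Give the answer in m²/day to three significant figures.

0.0446 m²/day

At the plume center C_max = M/(n_e·A·√(4πDt)), so D = M²/(4πt·(n_e·A·C_max)²).
n_e·A·C_max = 0.30 × 4.06 × 0.0354 = 0.04312 kg/m.
D = 1.19²/(4π × 1360 × 0.04312²) = 0.0446 m²/day.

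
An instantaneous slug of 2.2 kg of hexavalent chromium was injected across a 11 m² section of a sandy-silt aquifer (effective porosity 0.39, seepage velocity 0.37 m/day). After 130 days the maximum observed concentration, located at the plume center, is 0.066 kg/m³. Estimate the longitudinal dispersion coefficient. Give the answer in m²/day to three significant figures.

0.0370 m²/day

At the plume center C_max = M/(n_e·A·√(4πDt)), so D = M²/(4πt·(n_e·A·C_max)²).
n_e·A·C_max = 0.39 × 11 × 0.066 = 0.2831 kg/m.
D = 2.2²/(4π × 130 × 0.2831²) = 0.0370 m²/day.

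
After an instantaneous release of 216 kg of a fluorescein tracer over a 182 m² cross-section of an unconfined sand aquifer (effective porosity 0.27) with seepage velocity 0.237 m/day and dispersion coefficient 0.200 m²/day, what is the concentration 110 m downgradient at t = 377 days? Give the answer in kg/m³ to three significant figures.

For an instantaneous plane source, C(x,t) = M/(n_e·A·√(4πDt)) · exp(−(x−vt)²/(4Dt)), with n_e·A the pore (flow) area.
Plume center vt = 0.237 × 377 = 89.349 m, so the well at 110 m is 20.651 m downgradient of the peak.
√(4πDt) = 30.78 m, giving peak height M/(n_e·A·√(4πDt)) = 216/(0.27 × 182 × 30.78) = 0.1428 kg/m³.
(x−vt)²/(4Dt) = (20.651)²/(4 × 0.200 × 377) = 1.414; exp(−1.414) = 0.2432.
C = 0.1428 × 0.2432 = 0.0347 kg/m³.

0.0347 kg/m³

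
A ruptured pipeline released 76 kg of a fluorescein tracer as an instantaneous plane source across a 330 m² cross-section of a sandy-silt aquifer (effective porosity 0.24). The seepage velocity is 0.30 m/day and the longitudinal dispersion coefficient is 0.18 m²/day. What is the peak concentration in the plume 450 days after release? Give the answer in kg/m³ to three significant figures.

0.0301 kg/m³

The peak of an instantaneous 1D plume sits at x = vt; there the Gaussian factor is 1 and C_max = M/(n_e·A·√(4πDt)), where n_e·A is the pore area the mass is dissolved in.
√(4πDt) = √(4π × 0.18 × 450) = 31.90 m, so C_max = 76/(0.24 × 330 × 31.90) = 0.0301 kg/m³.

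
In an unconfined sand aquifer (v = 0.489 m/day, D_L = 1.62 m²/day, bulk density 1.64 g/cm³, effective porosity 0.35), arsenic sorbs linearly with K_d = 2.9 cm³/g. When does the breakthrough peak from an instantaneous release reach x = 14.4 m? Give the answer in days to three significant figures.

Retardation factor R = 1 + ρ_b·K_d/n = 1 + 1.64 × 2.9/0.35 = 14.59.
Sorption retards both mechanisms: v_R = v/R = 0.03352 m/day, D_R = D/R = 0.1110 m²/day.
Peak time from v_R²t² + 2D_R t − x² = 0: t = (√(D_R² + v_R²x²) − D_R)/v_R².
√(D_R² + v_R²x²) = √(0.1110² + 0.03352² × 14.4²) = 0.4953; v_R² = 0.001124.
t = (0.4953 − 0.1110)/0.001124 = 342 days.

342 days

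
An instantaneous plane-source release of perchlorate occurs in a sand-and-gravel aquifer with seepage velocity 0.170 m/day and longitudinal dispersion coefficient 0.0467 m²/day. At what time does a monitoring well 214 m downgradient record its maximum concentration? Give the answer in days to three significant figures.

1260 days

For the 1D instantaneous-source solution, setting ∂C/∂t = 0 at fixed x gives v²t² + 2Dt − x² = 0, so t = (√(D² + v²x²) − D)/v².
√(D² + v²x²) = √(0.0467² + 0.170² × 214²) = 36.38; v² = 0.0289.
t = (36.38 − 0.0467)/0.0289 = 1260 days (vs. the pure-advection estimate x/v = 1260 d).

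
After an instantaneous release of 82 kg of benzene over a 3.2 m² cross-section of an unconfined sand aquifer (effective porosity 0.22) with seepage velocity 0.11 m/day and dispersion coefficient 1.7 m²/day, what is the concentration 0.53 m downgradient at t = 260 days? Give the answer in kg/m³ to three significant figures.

1.00 kg/m³

For an instantaneous plane source, C(x,t) = M/(n_e·A·√(4πDt)) · exp(−(x−vt)²/(4Dt)), with n_e·A the pore (flow) area.
Plume center vt = 0.11 × 260 = 28.6 m, so the well at 0.53 m is 28.07 m upgradient of the peak.
√(4πDt) = 74.53 m, giving peak height M/(n_e·A·√(4πDt)) = 82/(0.22 × 3.2 × 74.53) = 1.563 kg/m³.
(x−vt)²/(4Dt) = (-28.07)²/(4 × 1.7 × 260) = 0.4457; exp(−0.4457) = 0.6404.
C = 1.563 × 0.6404 = 1.00 kg/m³.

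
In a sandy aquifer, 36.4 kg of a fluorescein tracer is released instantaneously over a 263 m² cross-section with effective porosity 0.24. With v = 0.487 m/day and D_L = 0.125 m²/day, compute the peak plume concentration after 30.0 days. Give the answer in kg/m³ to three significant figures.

0.0840 kg/m³

The peak of an instantaneous 1D plume sits at x = vt; there the Gaussian factor is 1 and C_max = M/(n_e·A·√(4πDt)), where n_e·A is the pore area the mass is dissolved in.
√(4πDt) = √(4π × 0.125 × 30.0) = 6.865 m, so C_max = 36.4/(0.24 × 263 × 6.865) = 0.0840 kg/m³.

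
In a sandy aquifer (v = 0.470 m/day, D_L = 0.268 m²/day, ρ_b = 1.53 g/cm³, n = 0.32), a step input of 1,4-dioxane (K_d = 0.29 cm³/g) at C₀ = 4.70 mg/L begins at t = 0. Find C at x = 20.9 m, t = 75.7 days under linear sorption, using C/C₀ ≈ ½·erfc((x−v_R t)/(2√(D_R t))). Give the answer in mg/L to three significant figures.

0.343 mg/L

Retardation factor R = 1 + ρ_b·K_d/n = 1 + 1.53 × 0.29/0.32 = 2.387.
Sorption retards both mechanisms: v_R = v/R = 0.1969 m/day, D_R = D/R = 0.1123 m²/day.
v_R·t = 0.1969 × 75.7 = 14.90533 m; 2√(D_R t) = 5.831 m; argument = (20.9 − 14.90533)/5.831 = 1.028.
C = C₀ × ½·erfc(1.028) = 4.70 × 0.07300 = 0.343 mg/L.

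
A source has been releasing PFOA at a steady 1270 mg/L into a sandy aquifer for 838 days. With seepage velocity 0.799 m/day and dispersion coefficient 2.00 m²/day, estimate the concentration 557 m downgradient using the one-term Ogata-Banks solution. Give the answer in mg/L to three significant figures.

1240 mg/L

For a continuous step input, C/C₀ ≈ ½·erfc((x−vt)/(2√(Dt))).
vt = 0.799 × 838 = 669.562 m and 2√(Dt) = 2√(2.00 × 838) = 81.88 m.
Argument (x−vt)/(2√(Dt)) = (557 − 669.562)/81.88 = -1.375; ½·erfc(-1.375) = 0.9741.
C = 1270 × 0.9741 = 1240 mg/L.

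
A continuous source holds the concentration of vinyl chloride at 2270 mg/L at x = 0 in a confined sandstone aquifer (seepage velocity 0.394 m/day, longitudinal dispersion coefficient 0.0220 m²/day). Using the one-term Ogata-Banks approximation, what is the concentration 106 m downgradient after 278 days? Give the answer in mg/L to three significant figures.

For a continuous step input, C/C₀ ≈ ½·erfc((x−vt)/(2√(Dt))).
vt = 0.394 × 278 = 109.532 m and 2√(Dt) = 2√(0.0220 × 278) = 4.946 m.
Argument (x−vt)/(2√(Dt)) = (106 − 109.532)/4.946 = -0.7141; ½·erfc(-0.7141) = 0.8437.
C = 2270 × 0.8437 = 1920 mg/L.

1920 mg/L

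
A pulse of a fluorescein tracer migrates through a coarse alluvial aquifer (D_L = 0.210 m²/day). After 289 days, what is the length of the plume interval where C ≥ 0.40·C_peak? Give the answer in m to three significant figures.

29.8 m

The plume is Gaussian with σ = √(2Dt) = √(2 × 0.210 × 289) = 11.02 m.
C/C_peak = exp(−Δx²/(2σ²)) = 0.40 ⇒ Δx = σ·√(−2 ln 0.40) = 11.02 × 1.354 = 14.92 m.
Width = 2Δx = 29.8 m.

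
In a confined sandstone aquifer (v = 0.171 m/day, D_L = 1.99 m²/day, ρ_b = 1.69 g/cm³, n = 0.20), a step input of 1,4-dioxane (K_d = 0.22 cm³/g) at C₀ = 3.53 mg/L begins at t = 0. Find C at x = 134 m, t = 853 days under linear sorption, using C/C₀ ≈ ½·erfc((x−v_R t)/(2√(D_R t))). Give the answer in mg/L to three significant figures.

0.0283 mg/L

Retardation factor R = 1 + ρ_b·K_d/n = 1 + 1.69 × 0.22/0.20 = 2.859.
Sorption retards both mechanisms: v_R = v/R = 0.05981 m/day, D_R = D/R = 0.6960 m²/day.
v_R·t = 0.05981 × 853 = 51.01793 m; 2√(D_R t) = 48.73 m; argument = (134 − 51.01793)/48.73 = 1.703.
C = C₀ × ½·erfc(1.703) = 3.53 × 0.008011 = 0.0283 mg/L.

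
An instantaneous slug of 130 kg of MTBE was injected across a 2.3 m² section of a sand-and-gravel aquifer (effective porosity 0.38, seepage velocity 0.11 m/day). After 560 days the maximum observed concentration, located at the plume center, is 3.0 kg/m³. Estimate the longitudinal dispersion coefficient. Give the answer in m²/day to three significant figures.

At the plume center C_max = M/(n_e·A·√(4πDt)), so D = M²/(4πt·(n_e·A·C_max)²).
n_e·A·C_max = 0.38 × 2.3 × 3.0 = 2.622 kg/m.
D = 130²/(4π × 560 × 2.622²) = 0.349 m²/day.

0.349 m²/day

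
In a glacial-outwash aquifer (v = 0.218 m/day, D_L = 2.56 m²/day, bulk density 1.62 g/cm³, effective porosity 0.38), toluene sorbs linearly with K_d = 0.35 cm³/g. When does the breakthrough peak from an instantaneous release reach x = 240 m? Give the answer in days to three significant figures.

Retardation factor R = 1 + ρ_b·K_d/n = 1 + 1.62 × 0.35/0.38 = 2.492.
Sorption retards both mechanisms: v_R = v/R = 0.08748 m/day, D_R = D/R = 1.027 m²/day.
Peak time from v_R²t² + 2D_R t − x² = 0: t = (√(D_R² + v_R²x²) − D_R)/v_R².
√(D_R² + v_R²x²) = √(1.027² + 0.08748² × 240²) = 21.02; v_R² = 0.007653.
t = (21.02 − 1.027)/0.007653 = 2610 days.

2610 days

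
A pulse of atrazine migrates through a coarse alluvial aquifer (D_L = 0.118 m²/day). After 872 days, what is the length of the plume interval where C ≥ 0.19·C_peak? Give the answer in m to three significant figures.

52.3 m

The plume is Gaussian with σ = √(2Dt) = √(2 × 0.118 × 872) = 14.35 m.
C/C_peak = exp(−Δx²/(2σ²)) = 0.19 ⇒ Δx = σ·√(−2 ln 0.19) = 14.35 × 1.822 = 26.15 m.
Width = 2Δx = 52.3 m.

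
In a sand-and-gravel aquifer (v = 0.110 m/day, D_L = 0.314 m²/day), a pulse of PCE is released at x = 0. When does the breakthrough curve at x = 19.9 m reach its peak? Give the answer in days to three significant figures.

For the 1D instantaneous-source solution, setting ∂C/∂t = 0 at fixed x gives v²t² + 2Dt − x² = 0, so t = (√(D² + v²x²) − D)/v².
√(D² + v²x²) = √(0.314² + 0.110² × 19.9²) = 2.211; v² = 0.0121.
t = (2.211 − 0.314)/0.0121 = 157 days (vs. the pure-advection estimate x/v = 181 d).

157 days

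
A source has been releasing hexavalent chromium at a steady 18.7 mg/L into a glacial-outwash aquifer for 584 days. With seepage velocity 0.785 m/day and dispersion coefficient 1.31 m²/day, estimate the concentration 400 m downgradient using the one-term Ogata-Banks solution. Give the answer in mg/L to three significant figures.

For a continuous step input, C/C₀ ≈ ½·erfc((x−vt)/(2√(Dt))).
vt = 0.785 × 584 = 458.44 m and 2√(Dt) = 2√(1.31 × 584) = 55.32 m.
Argument (x−vt)/(2√(Dt)) = (400 − 458.44)/55.32 = -1.056; ½·erfc(-1.056) = 0.9323.
C = 18.7 × 0.9323 = 17.4 mg/L.

17.4 mg/L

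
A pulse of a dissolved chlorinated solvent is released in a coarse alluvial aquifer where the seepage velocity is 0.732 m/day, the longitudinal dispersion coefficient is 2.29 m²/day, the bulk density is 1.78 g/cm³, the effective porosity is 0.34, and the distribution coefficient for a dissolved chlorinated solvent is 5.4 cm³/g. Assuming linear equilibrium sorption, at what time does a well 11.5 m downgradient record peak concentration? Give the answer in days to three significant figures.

351 days

Retardation factor R = 1 + ρ_b·K_d/n = 1 + 1.78 × 5.4/0.34 = 29.27.
Sorption retards both mechanisms: v_R = v/R = 0.02501 m/day, D_R = D/R = 0.07824 m²/day.
Peak time from v_R²t² + 2D_R t − x² = 0: t = (√(D_R² + v_R²x²) − D_R)/v_R².
√(D_R² + v_R²x²) = √(0.07824² + 0.02501² × 11.5²) = 0.2981; v_R² = 0.0006255.
t = (0.2981 − 0.07824)/0.0006255 = 351 days.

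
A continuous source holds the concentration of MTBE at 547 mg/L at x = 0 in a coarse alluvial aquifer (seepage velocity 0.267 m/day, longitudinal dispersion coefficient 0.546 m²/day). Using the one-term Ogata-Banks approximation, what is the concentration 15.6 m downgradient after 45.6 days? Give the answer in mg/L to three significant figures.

172 mg/L

For a continuous step input, C/C₀ ≈ ½·erfc((x−vt)/(2√(Dt))).
vt = 0.267 × 45.6 = 12.1752 m and 2√(Dt) = 2√(0.546 × 45.6) = 9.979 m.
Argument (x−vt)/(2√(Dt)) = (15.6 − 12.1752)/9.979 = 0.3432; ½·erfc(0.3432) = 0.3137.
C = 547 × 0.3137 = 172 mg/L.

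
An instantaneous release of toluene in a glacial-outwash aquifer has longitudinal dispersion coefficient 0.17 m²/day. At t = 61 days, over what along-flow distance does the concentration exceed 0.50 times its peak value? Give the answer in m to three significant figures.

10.7 m

The plume is Gaussian with σ = √(2Dt) = √(2 × 0.17 × 61) = 4.554 m.
C/C_peak = exp(−Δx²/(2σ²)) = 0.50 ⇒ Δx = σ·√(−2 ln 0.50) = 4.554 × 1.177 = 5.360 m.
Width = 2Δx = 10.7 m.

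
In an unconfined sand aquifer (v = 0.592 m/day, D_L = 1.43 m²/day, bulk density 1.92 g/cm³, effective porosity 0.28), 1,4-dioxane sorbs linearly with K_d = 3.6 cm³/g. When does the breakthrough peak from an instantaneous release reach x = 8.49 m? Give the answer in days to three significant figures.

278 days

Retardation factor R = 1 + ρ_b·K_d/n = 1 + 1.92 × 3.6/0.28 = 25.69.
Sorption retards both mechanisms: v_R = v/R = 0.02304 m/day, D_R = D/R = 0.05566 m²/day.
Peak time from v_R²t² + 2D_R t − x² = 0: t = (√(D_R² + v_R²x²) − D_R)/v_R².
√(D_R² + v_R²x²) = √(0.05566² + 0.02304² × 8.49²) = 0.2034; v_R² = 0.0005308.
t = (0.2034 − 0.05566)/0.0005308 = 278 days.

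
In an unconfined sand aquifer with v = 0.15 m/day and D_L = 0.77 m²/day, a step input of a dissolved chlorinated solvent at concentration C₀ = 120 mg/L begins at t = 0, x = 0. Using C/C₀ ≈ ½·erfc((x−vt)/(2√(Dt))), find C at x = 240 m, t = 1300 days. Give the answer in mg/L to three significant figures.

18.9 mg/L

For a continuous step input, C/C₀ ≈ ½·erfc((x−vt)/(2√(Dt))).
vt = 0.15 × 1300 = 195 m and 2√(Dt) = 2√(0.77 × 1300) = 63.28 m.
Argument (x−vt)/(2√(Dt)) = (240 − 195)/63.28 = 0.7111; ½·erfc(0.7111) = 0.1573.
C = 120 × 0.1573 = 18.9 mg/L.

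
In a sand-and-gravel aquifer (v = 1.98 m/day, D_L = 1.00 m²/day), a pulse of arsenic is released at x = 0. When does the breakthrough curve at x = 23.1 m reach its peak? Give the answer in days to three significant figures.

For the 1D instantaneous-source solution, setting ∂C/∂t = 0 at fixed x gives v²t² + 2Dt − x² = 0, so t = (√(D² + v²x²) − D)/v².
√(D² + v²x²) = √(1.00² + 1.98² × 23.1²) = 45.75; v² = 3.9204.
t = (45.75 − 1.00)/3.9204 = 11.4 days (vs. the pure-advection estimate x/v = 11.7 d).

11.4 days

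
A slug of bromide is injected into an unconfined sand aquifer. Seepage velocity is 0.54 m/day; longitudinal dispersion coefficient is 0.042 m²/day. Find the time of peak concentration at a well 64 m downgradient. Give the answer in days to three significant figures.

For the 1D instantaneous-source solution, setting ∂C/∂t = 0 at fixed x gives v²t² + 2Dt − x² = 0, so t = (√(D² + v²x²) − D)/v².
√(D² + v²x²) = √(0.042² + 0.54² × 64²) = 34.56; v² = 0.2916.
t = (34.56 − 0.042)/0.2916 = 118 days (vs. the pure-advection estimate x/v = 119 d).

118 days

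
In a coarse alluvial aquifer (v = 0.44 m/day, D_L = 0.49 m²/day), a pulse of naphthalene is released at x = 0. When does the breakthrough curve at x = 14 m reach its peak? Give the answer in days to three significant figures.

29.4 days

For the 1D instantaneous-source solution, setting ∂C/∂t = 0 at fixed x gives v²t² + 2Dt − x² = 0, so t = (√(D² + v²x²) − D)/v².
√(D² + v²x²) = √(0.49² + 0.44² × 14²) = 6.179; v² = 0.1936.
t = (6.179 − 0.49)/0.1936 = 29.4 days (vs. the pure-advection estimate x/v = 31.8 d).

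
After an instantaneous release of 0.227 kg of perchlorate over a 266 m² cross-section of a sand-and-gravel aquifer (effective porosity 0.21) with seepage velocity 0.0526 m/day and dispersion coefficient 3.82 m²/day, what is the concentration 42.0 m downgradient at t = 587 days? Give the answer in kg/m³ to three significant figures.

2.39e-05 kg/m³

For an instantaneous plane source, C(x,t) = M/(n_e·A·√(4πDt)) · exp(−(x−vt)²/(4Dt)), with n_e·A the pore (flow) area.
Plume center vt = 0.0526 × 587 = 30.8762 m, so the well at 42.0 m is 11.1238 m downgradient of the peak.
√(4πDt) = 167.9 m, giving peak height M/(n_e·A·√(4πDt)) = 0.227/(0.21 × 266 × 167.9) = 2.420e-05 kg/m³.
(x−vt)²/(4Dt) = (11.1238)²/(4 × 3.82 × 587) = 0.01380; exp(−0.01380) = 0.9863.
C = 2.420e-05 × 0.9863 = 2.39e-05 kg/m³.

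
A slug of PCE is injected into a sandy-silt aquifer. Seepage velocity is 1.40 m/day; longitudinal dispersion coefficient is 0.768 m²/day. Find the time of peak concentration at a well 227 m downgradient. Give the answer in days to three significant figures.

162 days

For the 1D instantaneous-source solution, setting ∂C/∂t = 0 at fixed x gives v²t² + 2Dt − x² = 0, so t = (√(D² + v²x²) − D)/v².
√(D² + v²x²) = √(0.768² + 1.40² × 227²) = 317.8; v² = 1.96.
t = (317.8 − 0.768)/1.96 = 162 days (vs. the pure-advection estimate x/v = 162 d).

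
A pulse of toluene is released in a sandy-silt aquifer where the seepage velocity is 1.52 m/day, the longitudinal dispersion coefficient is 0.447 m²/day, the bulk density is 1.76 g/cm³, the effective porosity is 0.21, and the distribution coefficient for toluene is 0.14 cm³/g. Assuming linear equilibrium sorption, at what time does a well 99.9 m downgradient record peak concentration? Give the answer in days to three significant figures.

142 days

Retardation factor R = 1 + ρ_b·K_d/n = 1 + 1.76 × 0.14/0.21 = 2.173.
Sorption retards both mechanisms: v_R = v/R = 0.6995 m/day, D_R = D/R = 0.2057 m²/day.
Peak time from v_R²t² + 2D_R t − x² = 0: t = (√(D_R² + v_R²x²) − D_R)/v_R².
√(D_R² + v_R²x²) = √(0.2057² + 0.6995² × 99.9²) = 69.88; v_R² = 0.4893.
t = (69.88 − 0.2057)/0.4893 = 142 days.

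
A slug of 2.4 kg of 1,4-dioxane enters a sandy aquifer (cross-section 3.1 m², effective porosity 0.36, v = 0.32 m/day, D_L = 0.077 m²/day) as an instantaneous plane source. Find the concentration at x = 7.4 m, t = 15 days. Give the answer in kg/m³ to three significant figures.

0.131 kg/m³

For an instantaneous plane source, C(x,t) = M/(n_e·A·√(4πDt)) · exp(−(x−vt)²/(4Dt)), with n_e·A the pore (flow) area.
Plume center vt = 0.32 × 15 = 4.8 m, so the well at 7.4 m is 2.6 m downgradient of the peak.
√(4πDt) = 3.810 m, giving peak height M/(n_e·A·√(4πDt)) = 2.4/(0.36 × 3.1 × 3.810) = 0.5644 kg/m³.
(x−vt)²/(4Dt) = (2.6)²/(4 × 0.077 × 15) = 1.463; exp(−1.463) = 0.2315.
C = 0.5644 × 0.2315 = 0.131 kg/m³.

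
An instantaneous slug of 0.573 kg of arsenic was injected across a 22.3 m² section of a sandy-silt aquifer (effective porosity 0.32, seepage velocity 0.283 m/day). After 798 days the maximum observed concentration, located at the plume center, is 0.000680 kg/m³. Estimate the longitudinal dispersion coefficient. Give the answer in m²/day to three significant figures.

At the plume center C_max = M/(n_e·A·√(4πDt)), so D = M²/(4πt·(n_e·A·C_max)²).
n_e·A·C_max = 0.32 × 22.3 × 0.000680 = 0.004852 kg/m.
D = 0.573²/(4π × 798 × 0.004852²) = 1.39 m²/day.

1.39 m²/day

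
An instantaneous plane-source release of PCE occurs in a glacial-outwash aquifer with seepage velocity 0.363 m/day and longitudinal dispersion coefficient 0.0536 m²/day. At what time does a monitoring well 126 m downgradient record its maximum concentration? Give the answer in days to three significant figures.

For the 1D instantaneous-source solution, setting ∂C/∂t = 0 at fixed x gives v²t² + 2Dt − x² = 0, so t = (√(D² + v²x²) − D)/v².
√(D² + v²x²) = √(0.0536² + 0.363² × 126²) = 45.74; v² = 0.131769.
t = (45.74 − 0.0536)/0.131769 = 347 days (vs. the pure-advection estimate x/v = 347 d).

347 days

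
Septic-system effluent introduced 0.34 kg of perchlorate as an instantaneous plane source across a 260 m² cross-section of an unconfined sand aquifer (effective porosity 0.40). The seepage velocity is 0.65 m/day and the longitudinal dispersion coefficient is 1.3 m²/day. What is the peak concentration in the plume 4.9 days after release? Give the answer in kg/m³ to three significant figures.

0.000365 kg/m³

The peak of an instantaneous 1D plume sits at x = vt; there the Gaussian factor is 1 and C_max = M/(n_e·A·√(4πDt)), where n_e·A is the pore area the mass is dissolved in.
√(4πDt) = √(4π × 1.3 × 4.9) = 8.947 m, so C_max = 0.34/(0.40 × 260 × 8.947) = 0.000365 kg/m³.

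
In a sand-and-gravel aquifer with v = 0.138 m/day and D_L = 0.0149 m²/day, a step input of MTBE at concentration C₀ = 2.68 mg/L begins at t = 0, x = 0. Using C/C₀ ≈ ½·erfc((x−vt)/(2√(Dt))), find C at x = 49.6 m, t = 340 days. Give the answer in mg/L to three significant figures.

0.536 mg/L

For a continuous step input, C/C₀ ≈ ½·erfc((x−vt)/(2√(Dt))).
vt = 0.138 × 340 = 46.92 m and 2√(Dt) = 2√(0.0149 × 340) = 4.502 m.
Argument (x−vt)/(2√(Dt)) = (49.6 − 46.92)/4.502 = 0.5953; ½·erfc(0.5953) = 0.1999.
C = 2.68 × 0.1999 = 0.536 mg/L.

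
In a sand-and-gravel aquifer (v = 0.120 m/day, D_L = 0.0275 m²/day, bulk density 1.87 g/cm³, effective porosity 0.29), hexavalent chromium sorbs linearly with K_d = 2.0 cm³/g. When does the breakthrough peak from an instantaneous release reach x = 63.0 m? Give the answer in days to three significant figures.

Retardation factor R = 1 + ρ_b·K_d/n = 1 + 1.87 × 2.0/0.29 = 13.90.
Sorption retards both mechanisms: v_R = v/R = 0.008633 m/day, D_R = D/R = 0.001978 m²/day.
Peak time from v_R²t² + 2D_R t − x² = 0: t = (√(D_R² + v_R²x²) − D_R)/v_R².
√(D_R² + v_R²x²) = √(0.001978² + 0.008633² × 63.0²) = 0.5439; v_R² = 7.453e-05.
t = (0.5439 − 0.001978)/7.453e-05 = 7270 days.

7270 days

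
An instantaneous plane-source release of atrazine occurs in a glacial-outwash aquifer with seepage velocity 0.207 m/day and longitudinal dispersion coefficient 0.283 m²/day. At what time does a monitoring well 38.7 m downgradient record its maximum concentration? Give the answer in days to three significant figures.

For the 1D instantaneous-source solution, setting ∂C/∂t = 0 at fixed x gives v²t² + 2Dt − x² = 0, so t = (√(D² + v²x²) − D)/v².
√(D² + v²x²) = √(0.283² + 0.207² × 38.7²) = 8.016; v² = 0.042849.
t = (8.016 − 0.283)/0.042849 = 180 days (vs. the pure-advection estimate x/v = 187 d).

180 days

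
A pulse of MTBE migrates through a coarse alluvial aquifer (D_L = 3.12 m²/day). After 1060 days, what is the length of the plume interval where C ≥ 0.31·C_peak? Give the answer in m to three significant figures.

The plume is Gaussian with σ = √(2Dt) = √(2 × 3.12 × 1060) = 81.33 m.
C/C_peak = exp(−Δx²/(2σ²)) = 0.31 ⇒ Δx = σ·√(−2 ln 0.31) = 81.33 × 1.530 = 124.4 m.
Width = 2Δx = 249 m.

249 m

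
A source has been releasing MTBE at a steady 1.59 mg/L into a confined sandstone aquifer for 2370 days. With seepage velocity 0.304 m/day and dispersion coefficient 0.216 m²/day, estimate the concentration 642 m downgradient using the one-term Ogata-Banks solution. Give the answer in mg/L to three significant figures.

For a continuous step input, C/C₀ ≈ ½·erfc((x−vt)/(2√(Dt))).
vt = 0.304 × 2370 = 720.48 m and 2√(Dt) = 2√(0.216 × 2370) = 45.25 m.
Argument (x−vt)/(2√(Dt)) = (642 − 720.48)/45.25 = -1.734; ½·erfc(-1.734) = 0.9929.
C = 1.59 × 0.9929 = 1.58 mg/L.

1.58 mg/L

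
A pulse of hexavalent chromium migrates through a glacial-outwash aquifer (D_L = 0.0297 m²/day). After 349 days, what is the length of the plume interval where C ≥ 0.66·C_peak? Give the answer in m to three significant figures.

The plume is Gaussian with σ = √(2Dt) = √(2 × 0.0297 × 349) = 4.553 m.
C/C_peak = exp(−Δx²/(2σ²)) = 0.66 ⇒ Δx = σ·√(−2 ln 0.66) = 4.553 × 0.9116 = 4.151 m.
Width = 2Δx = 8.30 m.

8.30 m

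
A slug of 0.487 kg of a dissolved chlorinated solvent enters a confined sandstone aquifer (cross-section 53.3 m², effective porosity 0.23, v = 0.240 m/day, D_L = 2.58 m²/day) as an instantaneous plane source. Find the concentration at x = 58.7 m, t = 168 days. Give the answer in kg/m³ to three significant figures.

0.000443 kg/m³

For an instantaneous plane source, C(x,t) = M/(n_e·A·√(4πDt)) · exp(−(x−vt)²/(4Dt)), with n_e·A the pore (flow) area.
Plume center vt = 0.240 × 168 = 40.32 m, so the well at 58.7 m is 18.38 m downgradient of the peak.
√(4πDt) = 73.80 m, giving peak height M/(n_e·A·√(4πDt)) = 0.487/(0.23 × 53.3 × 73.80) = 0.0005383 kg/m³.
(x−vt)²/(4Dt) = (18.38)²/(4 × 2.58 × 168) = 0.1949; exp(−0.1949) = 0.8229.
C = 0.0005383 × 0.8229 = 0.000443 kg/m³.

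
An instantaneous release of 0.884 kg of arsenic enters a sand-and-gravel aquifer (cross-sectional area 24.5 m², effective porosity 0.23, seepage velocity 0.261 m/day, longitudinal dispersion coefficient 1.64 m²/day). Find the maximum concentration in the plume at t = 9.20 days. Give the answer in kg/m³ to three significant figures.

The peak of an instantaneous 1D plume sits at x = vt; there the Gaussian factor is 1 and C_max = M/(n_e·A·√(4πDt)), where n_e·A is the pore area the mass is dissolved in.
√(4πDt) = √(4π × 1.64 × 9.20) = 13.77 m, so C_max = 0.884/(0.23 × 24.5 × 13.77) = 0.0114 kg/m³.

0.0114 kg/m³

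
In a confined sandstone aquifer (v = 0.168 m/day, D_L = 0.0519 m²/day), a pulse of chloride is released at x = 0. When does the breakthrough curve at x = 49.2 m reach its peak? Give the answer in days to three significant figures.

291 days

For the 1D instantaneous-source solution, setting ∂C/∂t = 0 at fixed x gives v²t² + 2Dt − x² = 0, so t = (√(D² + v²x²) − D)/v².
√(D² + v²x²) = √(0.0519² + 0.168² × 49.2²) = 8.266; v² = 0.028224.
t = (8.266 − 0.0519)/0.028224 = 291 days (vs. the pure-advection estimate x/v = 293 d).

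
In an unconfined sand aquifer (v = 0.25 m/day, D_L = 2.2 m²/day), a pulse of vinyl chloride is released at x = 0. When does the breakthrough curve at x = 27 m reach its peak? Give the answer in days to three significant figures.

78.4 days

For the 1D instantaneous-source solution, setting ∂C/∂t = 0 at fixed x gives v²t² + 2Dt − x² = 0, so t = (√(D² + v²x²) − D)/v².
√(D² + v²x²) = √(2.2² + 0.25² × 27²) = 7.099; v² = 0.0625.
t = (7.099 − 2.2)/0.0625 = 78.4 days (vs. the pure-advection estimate x/v = 108 d).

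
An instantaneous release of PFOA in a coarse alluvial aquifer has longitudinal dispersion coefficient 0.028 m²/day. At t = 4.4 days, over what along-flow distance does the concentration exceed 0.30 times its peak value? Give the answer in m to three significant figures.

1.54 m

The plume is Gaussian with σ = √(2Dt) = √(2 × 0.028 × 4.4) = 0.4964 m.
C/C_peak = exp(−Δx²/(2σ²)) = 0.30 ⇒ Δx = σ·√(−2 ln 0.30) = 0.4964 × 1.552 = 0.7704 m.
Width = 2Δx = 1.54 m.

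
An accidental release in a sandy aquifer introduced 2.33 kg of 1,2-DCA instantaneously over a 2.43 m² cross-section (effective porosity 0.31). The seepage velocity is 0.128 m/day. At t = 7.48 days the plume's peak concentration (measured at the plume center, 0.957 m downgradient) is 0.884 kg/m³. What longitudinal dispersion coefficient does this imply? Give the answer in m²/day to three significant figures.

At the plume center C_max = M/(n_e·A·√(4πDt)), so D = M²/(4πt·(n_e·A·C_max)²).
n_e·A·C_max = 0.31 × 2.43 × 0.884 = 0.6659 kg/m.
D = 2.33²/(4π × 7.48 × 0.6659²) = 0.130 m²/day.

0.130 m²/day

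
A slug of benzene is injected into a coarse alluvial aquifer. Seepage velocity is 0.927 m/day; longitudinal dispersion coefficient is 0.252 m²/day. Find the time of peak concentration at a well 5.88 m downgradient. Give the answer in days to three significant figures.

For the 1D instantaneous-source solution, setting ∂C/∂t = 0 at fixed x gives v²t² + 2Dt − x² = 0, so t = (√(D² + v²x²) − D)/v².
√(D² + v²x²) = √(0.252² + 0.927² × 5.88²) = 5.457; v² = 0.859329.
t = (5.457 − 0.252)/0.859329 = 6.06 days (vs. the pure-advection estimate x/v = 6.34 d).

6.06 days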